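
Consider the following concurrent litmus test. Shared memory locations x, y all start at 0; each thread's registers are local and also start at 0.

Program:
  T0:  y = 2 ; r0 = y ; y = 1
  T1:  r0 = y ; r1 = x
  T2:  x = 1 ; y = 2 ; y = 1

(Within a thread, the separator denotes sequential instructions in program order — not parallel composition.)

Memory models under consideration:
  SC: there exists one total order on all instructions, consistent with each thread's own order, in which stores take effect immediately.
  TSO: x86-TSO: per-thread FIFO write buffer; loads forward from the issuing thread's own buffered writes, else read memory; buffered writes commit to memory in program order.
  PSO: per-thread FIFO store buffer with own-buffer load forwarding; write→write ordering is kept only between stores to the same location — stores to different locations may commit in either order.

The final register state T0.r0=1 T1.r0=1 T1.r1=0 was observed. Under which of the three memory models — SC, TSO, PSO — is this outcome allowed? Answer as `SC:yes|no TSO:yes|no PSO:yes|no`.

SC:no TSO:no PSO:yes

outcome vector order: (T0.r0,T1.r0,T1.r1)
[SC] allowed = {1/0/0 1/0/1 1/1/1 1/2/0 1/2/1 2/0/0 2/0/1 2/1/0 2/1/1 2/2/0 2/2/1}
[TSO] allowed = {1/0/0 1/0/1 1/1/1 1/2/0 1/2/1 2/0/0 2/0/1 2/1/0 2/1/1 2/2/0 2/2/1}
[PSO] allowed = {1/0/0 1/0/1 1/1/0 1/1/1 1/2/0 1/2/1 2/0/0 2/0/1 2/1/0 2/1/1 2/2/0 2/2/1}
target 1/1/0 ∈ {PSO}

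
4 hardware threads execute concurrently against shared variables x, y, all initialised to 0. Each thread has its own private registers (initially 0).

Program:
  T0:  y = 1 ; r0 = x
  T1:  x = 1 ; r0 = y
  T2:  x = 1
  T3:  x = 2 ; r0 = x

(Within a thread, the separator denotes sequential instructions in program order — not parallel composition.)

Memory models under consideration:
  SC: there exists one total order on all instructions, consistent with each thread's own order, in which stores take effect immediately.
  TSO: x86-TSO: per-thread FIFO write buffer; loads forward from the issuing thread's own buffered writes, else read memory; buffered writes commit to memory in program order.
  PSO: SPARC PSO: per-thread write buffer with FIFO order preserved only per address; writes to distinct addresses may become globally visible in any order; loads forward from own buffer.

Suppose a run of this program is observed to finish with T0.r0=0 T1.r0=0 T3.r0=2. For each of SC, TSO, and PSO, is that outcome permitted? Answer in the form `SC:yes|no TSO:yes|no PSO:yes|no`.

SC:no TSO:yes PSO:yes

outcome vector order: (T0.r0,T1.r0,T3.r0)
under SC → (0,1,1), (0,1,2), (1,0,1), (1,0,2), (1,1,1), (1,1,2), (2,0,1), (2,0,2), (2,1,1), (2,1,2)
under TSO → (0,0,1), (0,0,2), (0,1,1), (0,1,2), (1,0,1), (1,0,2), (1,1,1), (1,1,2), (2,0,1), (2,0,2), (2,1,1), (2,1,2)
under PSO → (0,0,1), (0,0,2), (0,1,1), (0,1,2), (1,0,1), (1,0,2), (1,1,1), (1,1,2), (2,0,1), (2,0,2), (2,1,1), (2,1,2)
target (0,0,2) ∈ {TSO,PSO}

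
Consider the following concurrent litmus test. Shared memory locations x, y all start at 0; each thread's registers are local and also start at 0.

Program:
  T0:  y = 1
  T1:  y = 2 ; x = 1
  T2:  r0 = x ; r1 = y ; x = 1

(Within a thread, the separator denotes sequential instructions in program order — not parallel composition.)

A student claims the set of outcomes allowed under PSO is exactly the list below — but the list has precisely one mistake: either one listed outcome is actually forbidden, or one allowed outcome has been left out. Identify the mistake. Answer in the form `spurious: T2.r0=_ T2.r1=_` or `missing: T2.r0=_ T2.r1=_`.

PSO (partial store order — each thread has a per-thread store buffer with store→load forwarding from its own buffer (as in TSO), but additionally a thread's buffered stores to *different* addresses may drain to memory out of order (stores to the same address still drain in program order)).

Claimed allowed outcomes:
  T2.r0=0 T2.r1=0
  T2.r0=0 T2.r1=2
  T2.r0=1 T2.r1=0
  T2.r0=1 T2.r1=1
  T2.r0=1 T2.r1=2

missing: T2.r0=0 T2.r1=1

outcome vector order: (T2.r0,T2.r1)
[PSO] allowed = {0/0, 0/1, 0/2, 1/0, 1/1, 1/2}
PSO∖claimed = {0/1}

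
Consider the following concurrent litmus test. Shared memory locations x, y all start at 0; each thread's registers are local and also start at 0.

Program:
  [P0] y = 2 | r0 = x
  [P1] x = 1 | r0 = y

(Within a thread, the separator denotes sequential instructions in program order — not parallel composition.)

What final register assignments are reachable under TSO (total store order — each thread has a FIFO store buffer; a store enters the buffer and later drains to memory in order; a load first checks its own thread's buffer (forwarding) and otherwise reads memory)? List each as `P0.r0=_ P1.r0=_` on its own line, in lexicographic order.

P0.r0=0 P1.r0=0
P0.r0=0 P1.r0=2
P0.r0=1 P1.r0=0
P0.r0=1 P1.r0=2

outcome vector order: (P0.r0,P1.r0)
|TSO outcomes| = 4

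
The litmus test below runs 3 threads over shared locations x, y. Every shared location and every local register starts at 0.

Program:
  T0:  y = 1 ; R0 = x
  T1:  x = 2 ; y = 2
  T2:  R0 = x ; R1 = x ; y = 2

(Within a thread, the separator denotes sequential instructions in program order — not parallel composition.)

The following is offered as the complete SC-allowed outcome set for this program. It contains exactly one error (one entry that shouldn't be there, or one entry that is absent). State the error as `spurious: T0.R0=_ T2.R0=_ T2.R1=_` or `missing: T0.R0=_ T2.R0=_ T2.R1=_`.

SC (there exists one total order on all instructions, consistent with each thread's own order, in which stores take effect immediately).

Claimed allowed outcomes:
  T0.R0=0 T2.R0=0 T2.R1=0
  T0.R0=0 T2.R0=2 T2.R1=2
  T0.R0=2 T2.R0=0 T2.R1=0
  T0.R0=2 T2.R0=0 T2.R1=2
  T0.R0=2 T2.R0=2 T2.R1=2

missing: T0.R0=0 T2.R0=0 T2.R1=2

outcome vector order: (T0.R0,T2.R0,T2.R1)
SC: 6 outcomes — {(0,0,0) (0,0,2) (0,2,2) (2,0,0) (2,0,2) (2,2,2)}
SC∖claimed = {(0,0,2)}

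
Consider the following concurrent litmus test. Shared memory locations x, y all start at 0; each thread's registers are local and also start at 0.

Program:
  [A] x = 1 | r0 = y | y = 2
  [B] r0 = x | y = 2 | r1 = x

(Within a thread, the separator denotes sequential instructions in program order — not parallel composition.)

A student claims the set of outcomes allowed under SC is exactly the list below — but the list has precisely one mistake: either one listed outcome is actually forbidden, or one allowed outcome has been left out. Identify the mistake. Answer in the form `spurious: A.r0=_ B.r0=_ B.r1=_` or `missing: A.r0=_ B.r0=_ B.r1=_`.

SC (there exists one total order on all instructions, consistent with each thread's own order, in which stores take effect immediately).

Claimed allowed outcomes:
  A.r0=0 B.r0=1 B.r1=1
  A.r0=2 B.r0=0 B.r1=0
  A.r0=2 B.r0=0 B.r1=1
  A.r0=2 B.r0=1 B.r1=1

missing: A.r0=0 B.r0=0 B.r1=1

outcome vector order: (A.r0,B.r0,B.r1)
under SC → (0,0,1) (0,1,1) (2,0,0) (2,0,1) (2,1,1)
SC∖claimed = {(0,0,1)}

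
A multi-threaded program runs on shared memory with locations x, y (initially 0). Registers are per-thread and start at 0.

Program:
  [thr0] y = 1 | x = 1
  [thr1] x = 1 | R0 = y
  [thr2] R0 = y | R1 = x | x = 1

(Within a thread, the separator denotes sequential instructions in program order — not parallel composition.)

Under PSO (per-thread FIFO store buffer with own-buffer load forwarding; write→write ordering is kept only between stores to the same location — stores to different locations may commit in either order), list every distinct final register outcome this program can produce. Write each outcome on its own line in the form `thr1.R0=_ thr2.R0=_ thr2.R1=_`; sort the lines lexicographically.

thr1.R0=0 thr2.R0=0 thr2.R1=0
thr1.R0=0 thr2.R0=0 thr2.R1=1
thr1.R0=0 thr2.R0=1 thr2.R1=0
thr1.R0=0 thr2.R0=1 thr2.R1=1
thr1.R0=1 thr2.R0=0 thr2.R1=0
thr1.R0=1 thr2.R0=0 thr2.R1=1
thr1.R0=1 thr2.R0=1 thr2.R1=0
thr1.R0=1 thr2.R0=1 thr2.R1=1

outcome vector order: (thr1.R0,thr2.R0,thr2.R1)
|PSO outcomes| = 8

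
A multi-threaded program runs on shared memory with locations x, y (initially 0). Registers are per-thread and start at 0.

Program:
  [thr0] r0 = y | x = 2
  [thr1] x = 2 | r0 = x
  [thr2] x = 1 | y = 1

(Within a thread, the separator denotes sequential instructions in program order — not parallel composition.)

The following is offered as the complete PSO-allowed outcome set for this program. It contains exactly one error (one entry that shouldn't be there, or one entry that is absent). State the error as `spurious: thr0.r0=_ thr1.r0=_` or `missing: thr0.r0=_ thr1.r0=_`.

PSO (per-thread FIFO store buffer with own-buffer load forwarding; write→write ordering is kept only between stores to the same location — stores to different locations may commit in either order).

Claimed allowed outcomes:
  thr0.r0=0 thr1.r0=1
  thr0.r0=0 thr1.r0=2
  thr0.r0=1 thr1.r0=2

outcome vector order: (thr0.r0,thr1.r0)
under PSO → 01, 02, 11, 12
PSO∖claimed = {11}

missing: thr0.r0=1 thr1.r0=1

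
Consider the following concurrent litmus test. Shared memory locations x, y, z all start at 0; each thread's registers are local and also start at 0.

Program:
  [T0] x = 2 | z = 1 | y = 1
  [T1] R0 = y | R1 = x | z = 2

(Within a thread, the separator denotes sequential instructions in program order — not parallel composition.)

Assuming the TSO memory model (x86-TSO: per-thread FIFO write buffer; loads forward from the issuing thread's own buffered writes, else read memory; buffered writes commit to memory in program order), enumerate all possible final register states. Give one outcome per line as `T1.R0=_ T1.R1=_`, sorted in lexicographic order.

outcome vector order: (T1.R0,T1.R1)
|TSO outcomes| = 3

T1.R0=0 T1.R1=0
T1.R0=0 T1.R1=2
T1.R0=1 T1.R1=2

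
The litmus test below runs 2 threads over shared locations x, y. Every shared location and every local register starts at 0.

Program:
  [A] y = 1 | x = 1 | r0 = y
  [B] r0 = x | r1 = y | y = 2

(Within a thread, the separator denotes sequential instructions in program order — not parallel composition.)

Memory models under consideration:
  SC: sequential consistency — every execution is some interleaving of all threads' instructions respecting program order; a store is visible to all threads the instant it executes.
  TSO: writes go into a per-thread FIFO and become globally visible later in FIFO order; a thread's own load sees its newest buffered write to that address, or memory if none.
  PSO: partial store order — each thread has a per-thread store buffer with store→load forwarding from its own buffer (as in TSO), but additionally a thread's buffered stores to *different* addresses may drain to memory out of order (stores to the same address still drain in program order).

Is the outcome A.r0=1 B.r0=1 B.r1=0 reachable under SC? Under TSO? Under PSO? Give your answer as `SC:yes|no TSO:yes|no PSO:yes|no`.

outcome vector order: (A.r0,B.r0,B.r1)
[SC] allowed = {100, 101, 111, 200, 201, 211}
[TSO] allowed = {100, 101, 111, 200, 201, 211}
[PSO] allowed = {100, 101, 110, 111, 200, 201, 210, 211}
target 110 ∈ {PSO}

SC:no TSO:no PSO:yes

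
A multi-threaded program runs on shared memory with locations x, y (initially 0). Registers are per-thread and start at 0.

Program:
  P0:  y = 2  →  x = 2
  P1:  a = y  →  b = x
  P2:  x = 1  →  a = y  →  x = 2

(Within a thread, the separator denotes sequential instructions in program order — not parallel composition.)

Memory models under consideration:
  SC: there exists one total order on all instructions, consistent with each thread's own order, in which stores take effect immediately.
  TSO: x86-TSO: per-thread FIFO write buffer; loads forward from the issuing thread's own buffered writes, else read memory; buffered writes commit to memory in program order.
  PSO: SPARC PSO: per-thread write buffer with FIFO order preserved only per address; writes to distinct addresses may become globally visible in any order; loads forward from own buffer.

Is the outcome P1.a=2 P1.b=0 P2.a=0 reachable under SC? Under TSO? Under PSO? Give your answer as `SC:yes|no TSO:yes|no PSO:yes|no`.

SC:no TSO:yes PSO:yes

outcome vector order: (P1.a,P1.b,P2.a)
SC (11): 0/0/0, 0/0/2, 0/1/0, 0/1/2, 0/2/0, 0/2/2, 2/0/2, 2/1/0, 2/1/2, 2/2/0, 2/2/2
TSO (12): 0/0/0, 0/0/2, 0/1/0, 0/1/2, 0/2/0, 0/2/2, 2/0/0, 2/0/2, 2/1/0, 2/1/2, 2/2/0, 2/2/2
PSO (12): 0/0/0, 0/0/2, 0/1/0, 0/1/2, 0/2/0, 0/2/2, 2/0/0, 2/0/2, 2/1/0, 2/1/2, 2/2/0, 2/2/2
target 2/0/0 ∈ {TSO,PSO}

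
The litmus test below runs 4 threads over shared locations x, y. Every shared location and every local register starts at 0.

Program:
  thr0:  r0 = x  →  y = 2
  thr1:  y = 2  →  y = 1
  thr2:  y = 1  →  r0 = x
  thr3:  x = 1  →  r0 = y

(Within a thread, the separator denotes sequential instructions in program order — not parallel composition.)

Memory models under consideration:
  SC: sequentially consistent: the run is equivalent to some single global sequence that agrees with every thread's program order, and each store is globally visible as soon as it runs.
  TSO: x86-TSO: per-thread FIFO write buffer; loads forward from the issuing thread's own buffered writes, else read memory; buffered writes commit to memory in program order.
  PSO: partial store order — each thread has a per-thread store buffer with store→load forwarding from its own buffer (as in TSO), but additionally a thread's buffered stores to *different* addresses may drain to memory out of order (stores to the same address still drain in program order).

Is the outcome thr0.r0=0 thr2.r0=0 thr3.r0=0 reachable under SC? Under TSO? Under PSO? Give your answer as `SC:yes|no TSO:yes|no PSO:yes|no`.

SC:no TSO:yes PSO:yes

outcome vector order: (thr0.r0,thr2.r0,thr3.r0)
under SC → 0/0/1 0/0/2 0/1/0 0/1/1 0/1/2 1/0/1 1/0/2 1/1/0 1/1/1 1/1/2
under TSO → 0/0/0 0/0/1 0/0/2 0/1/0 0/1/1 0/1/2 1/0/0 1/0/1 1/0/2 1/1/0 1/1/1 1/1/2
under PSO → 0/0/0 0/0/1 0/0/2 0/1/0 0/1/1 0/1/2 1/0/0 1/0/1 1/0/2 1/1/0 1/1/1 1/1/2
target 0/0/0 ∈ {TSO,PSO}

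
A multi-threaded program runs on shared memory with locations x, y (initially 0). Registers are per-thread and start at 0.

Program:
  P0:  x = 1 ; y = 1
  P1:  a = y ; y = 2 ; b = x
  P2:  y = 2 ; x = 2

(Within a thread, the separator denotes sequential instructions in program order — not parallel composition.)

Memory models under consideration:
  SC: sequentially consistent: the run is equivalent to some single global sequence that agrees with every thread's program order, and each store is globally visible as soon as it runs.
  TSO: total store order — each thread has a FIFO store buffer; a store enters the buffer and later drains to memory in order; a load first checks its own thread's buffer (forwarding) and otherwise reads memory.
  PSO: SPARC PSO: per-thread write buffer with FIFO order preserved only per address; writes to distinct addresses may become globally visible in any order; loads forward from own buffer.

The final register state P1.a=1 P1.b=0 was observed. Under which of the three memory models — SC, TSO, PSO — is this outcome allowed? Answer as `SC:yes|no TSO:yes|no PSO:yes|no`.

SC:no TSO:no PSO:yes

outcome vector order: (P1.a,P1.b)
SC: 8 outcomes — {0/0 0/1 0/2 1/1 1/2 2/0 2/1 2/2}
TSO: 8 outcomes — {0/0 0/1 0/2 1/1 1/2 2/0 2/1 2/2}
PSO: 9 outcomes — {0/0 0/1 0/2 1/0 1/1 1/2 2/0 2/1 2/2}
target 1/0 ∈ {PSO}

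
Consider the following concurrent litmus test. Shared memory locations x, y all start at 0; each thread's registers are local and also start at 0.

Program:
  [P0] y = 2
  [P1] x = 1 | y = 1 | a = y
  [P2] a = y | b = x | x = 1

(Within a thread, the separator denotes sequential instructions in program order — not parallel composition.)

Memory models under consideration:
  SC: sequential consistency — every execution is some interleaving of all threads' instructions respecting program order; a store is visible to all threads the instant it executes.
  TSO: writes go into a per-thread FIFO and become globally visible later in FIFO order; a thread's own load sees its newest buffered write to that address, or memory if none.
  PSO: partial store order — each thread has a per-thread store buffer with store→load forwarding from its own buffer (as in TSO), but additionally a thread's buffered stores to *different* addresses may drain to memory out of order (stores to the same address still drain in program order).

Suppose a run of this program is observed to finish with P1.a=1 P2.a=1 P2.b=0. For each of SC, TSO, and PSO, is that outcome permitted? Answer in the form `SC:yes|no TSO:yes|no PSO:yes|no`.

outcome vector order: (P1.a,P2.a,P2.b)
SC: 9 outcomes — {(1,0,0); (1,0,1); (1,1,1); (1,2,0); (1,2,1); (2,0,0); (2,0,1); (2,1,1); (2,2,1)}
TSO: 9 outcomes — {(1,0,0); (1,0,1); (1,1,1); (1,2,0); (1,2,1); (2,0,0); (2,0,1); (2,1,1); (2,2,1)}
PSO: 12 outcomes — {(1,0,0); (1,0,1); (1,1,0); (1,1,1); (1,2,0); (1,2,1); (2,0,0); (2,0,1); (2,1,0); (2,1,1); (2,2,0); (2,2,1)}
target (1,1,0) ∈ {PSO}

SC:no TSO:no PSO:yes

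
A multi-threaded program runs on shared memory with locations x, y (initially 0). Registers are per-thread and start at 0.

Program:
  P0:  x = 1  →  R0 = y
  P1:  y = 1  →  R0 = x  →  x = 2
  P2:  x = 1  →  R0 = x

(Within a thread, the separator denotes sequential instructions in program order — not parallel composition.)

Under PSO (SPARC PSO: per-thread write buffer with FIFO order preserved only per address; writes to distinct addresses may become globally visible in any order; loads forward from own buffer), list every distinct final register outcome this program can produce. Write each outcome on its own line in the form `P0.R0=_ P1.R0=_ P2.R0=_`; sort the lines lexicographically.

outcome vector order: (P0.R0,P1.R0,P2.R0)
|PSO outcomes| = 8

P0.R0=0 P1.R0=0 P2.R0=1
P0.R0=0 P1.R0=0 P2.R0=2
P0.R0=0 P1.R0=1 P2.R0=1
P0.R0=0 P1.R0=1 P2.R0=2
P0.R0=1 P1.R0=0 P2.R0=1
P0.R0=1 P1.R0=0 P2.R0=2
P0.R0=1 P1.R0=1 P2.R0=1
P0.R0=1 P1.R0=1 P2.R0=2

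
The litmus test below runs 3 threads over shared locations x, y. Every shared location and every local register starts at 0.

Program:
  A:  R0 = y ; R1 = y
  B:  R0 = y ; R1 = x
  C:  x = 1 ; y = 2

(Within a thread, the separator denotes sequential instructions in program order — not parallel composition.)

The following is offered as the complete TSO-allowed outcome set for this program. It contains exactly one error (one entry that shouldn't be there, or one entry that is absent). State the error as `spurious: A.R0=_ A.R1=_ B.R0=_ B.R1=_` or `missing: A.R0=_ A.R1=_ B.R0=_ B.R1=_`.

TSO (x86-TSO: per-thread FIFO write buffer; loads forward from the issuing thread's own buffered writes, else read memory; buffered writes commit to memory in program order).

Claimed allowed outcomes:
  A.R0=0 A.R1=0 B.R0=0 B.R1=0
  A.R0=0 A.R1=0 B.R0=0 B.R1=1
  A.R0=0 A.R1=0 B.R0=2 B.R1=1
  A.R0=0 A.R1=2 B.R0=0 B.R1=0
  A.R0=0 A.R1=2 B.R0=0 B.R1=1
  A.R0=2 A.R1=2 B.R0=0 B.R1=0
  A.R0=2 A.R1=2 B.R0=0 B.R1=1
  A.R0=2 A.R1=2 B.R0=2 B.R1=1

outcome vector order: (A.R0,A.R1,B.R0,B.R1)
under TSO → 0000 0001 0021 0200 0201 0221 2200 2201 2221
TSO∖claimed = {0221}

missing: A.R0=0 A.R1=2 B.R0=2 B.R1=1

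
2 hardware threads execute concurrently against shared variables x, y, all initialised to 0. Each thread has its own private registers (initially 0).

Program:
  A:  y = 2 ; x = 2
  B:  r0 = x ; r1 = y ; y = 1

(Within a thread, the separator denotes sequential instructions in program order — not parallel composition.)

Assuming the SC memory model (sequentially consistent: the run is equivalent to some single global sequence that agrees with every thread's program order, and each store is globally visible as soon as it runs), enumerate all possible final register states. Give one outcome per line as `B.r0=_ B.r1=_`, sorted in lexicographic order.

outcome vector order: (B.r0,B.r1)
|SC outcomes| = 3

B.r0=0 B.r1=0
B.r0=0 B.r1=2
B.r0=2 B.r1=2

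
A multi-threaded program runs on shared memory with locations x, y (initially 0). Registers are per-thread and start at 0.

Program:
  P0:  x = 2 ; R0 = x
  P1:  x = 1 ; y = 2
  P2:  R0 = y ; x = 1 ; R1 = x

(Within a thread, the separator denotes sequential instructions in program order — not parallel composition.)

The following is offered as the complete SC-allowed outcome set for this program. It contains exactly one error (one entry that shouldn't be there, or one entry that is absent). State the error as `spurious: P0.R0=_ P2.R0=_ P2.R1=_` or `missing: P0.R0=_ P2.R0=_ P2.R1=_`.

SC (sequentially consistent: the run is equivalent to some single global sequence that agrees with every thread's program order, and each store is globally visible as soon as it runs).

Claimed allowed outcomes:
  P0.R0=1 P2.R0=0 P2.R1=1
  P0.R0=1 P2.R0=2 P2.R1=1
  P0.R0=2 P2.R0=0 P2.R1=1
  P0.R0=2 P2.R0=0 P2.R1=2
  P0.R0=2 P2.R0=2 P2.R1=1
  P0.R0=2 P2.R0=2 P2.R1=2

outcome vector order: (P0.R0,P2.R0,P2.R1)
[SC] allowed = {<1 0 1> <1 0 2> <1 2 1> <2 0 1> <2 0 2> <2 2 1> <2 2 2>}
SC∖claimed = {<1 0 2>}

missing: P0.R0=1 P2.R0=0 P2.R1=2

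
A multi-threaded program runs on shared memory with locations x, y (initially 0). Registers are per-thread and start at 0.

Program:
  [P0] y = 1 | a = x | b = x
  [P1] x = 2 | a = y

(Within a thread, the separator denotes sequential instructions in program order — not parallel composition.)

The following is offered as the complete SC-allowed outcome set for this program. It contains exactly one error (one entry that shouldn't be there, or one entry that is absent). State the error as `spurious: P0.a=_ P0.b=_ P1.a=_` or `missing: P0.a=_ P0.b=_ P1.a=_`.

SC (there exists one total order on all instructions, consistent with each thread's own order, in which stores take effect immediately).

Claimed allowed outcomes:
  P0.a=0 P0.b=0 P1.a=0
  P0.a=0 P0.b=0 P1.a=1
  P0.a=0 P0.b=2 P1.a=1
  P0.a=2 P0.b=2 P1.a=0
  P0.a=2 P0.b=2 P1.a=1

outcome vector order: (P0.a,P0.b,P1.a)
SC: 4 outcomes — {(0,0,1), (0,2,1), (2,2,0), (2,2,1)}
claimed∖SC = {(0,0,0)}

spurious: P0.a=0 P0.b=0 P1.a=0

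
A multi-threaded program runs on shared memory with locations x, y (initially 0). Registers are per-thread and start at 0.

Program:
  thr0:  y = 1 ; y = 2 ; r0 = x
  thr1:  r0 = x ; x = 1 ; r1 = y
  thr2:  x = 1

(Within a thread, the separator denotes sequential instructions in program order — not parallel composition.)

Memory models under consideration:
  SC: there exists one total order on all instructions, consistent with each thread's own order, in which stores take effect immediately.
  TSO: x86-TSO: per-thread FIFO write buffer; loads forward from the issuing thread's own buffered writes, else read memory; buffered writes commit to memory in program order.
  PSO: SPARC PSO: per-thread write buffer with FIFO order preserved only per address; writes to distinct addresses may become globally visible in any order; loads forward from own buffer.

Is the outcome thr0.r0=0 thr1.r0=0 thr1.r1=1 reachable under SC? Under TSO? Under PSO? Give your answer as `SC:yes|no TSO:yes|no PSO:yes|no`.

outcome vector order: (thr0.r0,thr1.r0,thr1.r1)
under SC → 0/0/2; 0/1/2; 1/0/0; 1/0/1; 1/0/2; 1/1/0; 1/1/1; 1/1/2
under TSO → 0/0/0; 0/0/1; 0/0/2; 0/1/0; 0/1/1; 0/1/2; 1/0/0; 1/0/1; 1/0/2; 1/1/0; 1/1/1; 1/1/2
under PSO → 0/0/0; 0/0/1; 0/0/2; 0/1/0; 0/1/1; 0/1/2; 1/0/0; 1/0/1; 1/0/2; 1/1/0; 1/1/1; 1/1/2
target 0/0/1 ∈ {TSO,PSO}

SC:no TSO:yes PSO:yes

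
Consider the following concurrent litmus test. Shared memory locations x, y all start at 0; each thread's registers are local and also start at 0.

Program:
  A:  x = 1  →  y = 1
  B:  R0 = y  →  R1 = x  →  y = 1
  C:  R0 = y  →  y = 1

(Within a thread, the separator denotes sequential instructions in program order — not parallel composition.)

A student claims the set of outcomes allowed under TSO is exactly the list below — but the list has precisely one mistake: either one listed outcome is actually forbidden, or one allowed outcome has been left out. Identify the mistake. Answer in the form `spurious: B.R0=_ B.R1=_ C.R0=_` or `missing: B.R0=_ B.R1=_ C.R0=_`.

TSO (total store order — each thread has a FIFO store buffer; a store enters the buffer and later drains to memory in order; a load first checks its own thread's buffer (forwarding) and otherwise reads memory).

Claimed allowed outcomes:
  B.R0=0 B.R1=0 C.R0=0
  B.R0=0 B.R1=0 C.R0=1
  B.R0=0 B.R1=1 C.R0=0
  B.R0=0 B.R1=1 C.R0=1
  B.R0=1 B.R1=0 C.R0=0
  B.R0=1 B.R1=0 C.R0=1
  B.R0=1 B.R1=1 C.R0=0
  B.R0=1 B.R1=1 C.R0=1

outcome vector order: (B.R0,B.R1,C.R0)
under TSO → (0,0,0) (0,0,1) (0,1,0) (0,1,1) (1,0,0) (1,1,0) (1,1,1)
claimed∖TSO = {(1,0,1)}

spurious: B.R0=1 B.R1=0 C.R0=1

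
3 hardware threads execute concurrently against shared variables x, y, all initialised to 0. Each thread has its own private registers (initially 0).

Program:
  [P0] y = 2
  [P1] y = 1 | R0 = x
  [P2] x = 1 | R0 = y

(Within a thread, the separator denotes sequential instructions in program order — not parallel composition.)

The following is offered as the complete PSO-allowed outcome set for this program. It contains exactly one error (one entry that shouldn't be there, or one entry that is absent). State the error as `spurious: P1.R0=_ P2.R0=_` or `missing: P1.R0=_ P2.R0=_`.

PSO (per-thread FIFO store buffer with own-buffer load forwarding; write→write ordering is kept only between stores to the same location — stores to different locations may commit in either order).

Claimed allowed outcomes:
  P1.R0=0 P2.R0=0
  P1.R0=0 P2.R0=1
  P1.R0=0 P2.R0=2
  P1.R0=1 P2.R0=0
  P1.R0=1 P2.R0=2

missing: P1.R0=1 P2.R0=1

outcome vector order: (P1.R0,P2.R0)
PSO (6): <0 0>, <0 1>, <0 2>, <1 0>, <1 1>, <1 2>
PSO∖claimed = {<1 1>}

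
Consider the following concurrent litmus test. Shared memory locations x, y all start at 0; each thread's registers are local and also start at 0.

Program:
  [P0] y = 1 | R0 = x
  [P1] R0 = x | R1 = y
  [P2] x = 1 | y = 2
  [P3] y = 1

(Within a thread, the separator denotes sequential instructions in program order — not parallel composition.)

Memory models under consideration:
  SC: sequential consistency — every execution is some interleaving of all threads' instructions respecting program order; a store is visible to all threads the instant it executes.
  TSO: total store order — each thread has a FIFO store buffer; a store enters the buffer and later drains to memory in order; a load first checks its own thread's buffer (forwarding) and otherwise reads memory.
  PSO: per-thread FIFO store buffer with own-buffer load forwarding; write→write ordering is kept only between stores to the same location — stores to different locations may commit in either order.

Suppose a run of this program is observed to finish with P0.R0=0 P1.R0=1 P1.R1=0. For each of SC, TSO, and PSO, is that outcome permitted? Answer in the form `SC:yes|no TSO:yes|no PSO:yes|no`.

SC:no TSO:yes PSO:yes

outcome vector order: (P0.R0,P1.R0,P1.R1)
[SC] allowed = {000 001 002 011 012 100 101 102 110 111 112}
[TSO] allowed = {000 001 002 010 011 012 100 101 102 110 111 112}
[PSO] allowed = {000 001 002 010 011 012 100 101 102 110 111 112}
target 010 ∈ {TSO,PSO}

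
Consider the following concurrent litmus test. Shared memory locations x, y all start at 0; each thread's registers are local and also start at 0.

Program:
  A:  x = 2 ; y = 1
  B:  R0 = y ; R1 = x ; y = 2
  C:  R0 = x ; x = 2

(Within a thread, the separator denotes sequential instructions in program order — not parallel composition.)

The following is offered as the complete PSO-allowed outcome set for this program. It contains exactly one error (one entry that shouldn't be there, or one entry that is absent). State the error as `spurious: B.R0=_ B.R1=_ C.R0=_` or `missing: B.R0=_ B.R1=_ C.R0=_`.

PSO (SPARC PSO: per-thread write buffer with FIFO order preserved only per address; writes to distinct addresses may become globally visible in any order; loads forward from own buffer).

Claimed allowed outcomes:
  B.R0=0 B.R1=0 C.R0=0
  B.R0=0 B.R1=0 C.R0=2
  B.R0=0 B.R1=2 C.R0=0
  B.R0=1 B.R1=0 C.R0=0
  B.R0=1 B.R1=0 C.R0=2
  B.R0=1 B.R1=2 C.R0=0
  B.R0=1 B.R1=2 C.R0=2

missing: B.R0=0 B.R1=2 C.R0=2

outcome vector order: (B.R0,B.R1,C.R0)
under PSO → <0 0 0>; <0 0 2>; <0 2 0>; <0 2 2>; <1 0 0>; <1 0 2>; <1 2 0>; <1 2 2>
PSO∖claimed = {<0 2 2>}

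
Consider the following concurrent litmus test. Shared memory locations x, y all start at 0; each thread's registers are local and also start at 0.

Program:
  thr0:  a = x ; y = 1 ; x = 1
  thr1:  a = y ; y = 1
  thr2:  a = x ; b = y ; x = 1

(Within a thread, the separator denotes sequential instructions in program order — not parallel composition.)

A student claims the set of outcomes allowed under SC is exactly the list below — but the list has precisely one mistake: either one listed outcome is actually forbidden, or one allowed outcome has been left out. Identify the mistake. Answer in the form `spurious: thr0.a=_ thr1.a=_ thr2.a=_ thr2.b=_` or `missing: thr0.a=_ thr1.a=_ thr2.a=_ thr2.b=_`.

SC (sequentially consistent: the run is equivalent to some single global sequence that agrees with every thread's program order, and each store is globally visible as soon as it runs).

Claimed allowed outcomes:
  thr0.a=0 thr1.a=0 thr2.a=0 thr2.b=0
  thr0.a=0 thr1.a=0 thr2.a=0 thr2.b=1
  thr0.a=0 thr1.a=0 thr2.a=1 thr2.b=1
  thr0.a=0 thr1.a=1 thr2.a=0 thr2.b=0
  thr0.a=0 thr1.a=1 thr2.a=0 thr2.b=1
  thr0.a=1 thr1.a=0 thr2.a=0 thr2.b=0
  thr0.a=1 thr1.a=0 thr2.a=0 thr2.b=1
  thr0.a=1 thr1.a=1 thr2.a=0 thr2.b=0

outcome vector order: (thr0.a,thr1.a,thr2.a,thr2.b)
[SC] allowed = {<0 0 0 0>, <0 0 0 1>, <0 0 1 1>, <0 1 0 0>, <0 1 0 1>, <0 1 1 1>, <1 0 0 0>, <1 0 0 1>, <1 1 0 0>}
SC∖claimed = {<0 1 1 1>}

missing: thr0.a=0 thr1.a=1 thr2.a=1 thr2.b=1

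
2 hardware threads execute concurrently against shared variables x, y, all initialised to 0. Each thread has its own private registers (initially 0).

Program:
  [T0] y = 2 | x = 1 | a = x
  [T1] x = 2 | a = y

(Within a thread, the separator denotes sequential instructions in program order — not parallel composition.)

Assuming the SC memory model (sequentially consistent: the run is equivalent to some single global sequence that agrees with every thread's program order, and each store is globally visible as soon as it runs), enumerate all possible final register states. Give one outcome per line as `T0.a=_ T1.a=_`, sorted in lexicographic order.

outcome vector order: (T0.a,T1.a)
|SC outcomes| = 3

T0.a=1 T1.a=0
T0.a=1 T1.a=2
T0.a=2 T1.a=2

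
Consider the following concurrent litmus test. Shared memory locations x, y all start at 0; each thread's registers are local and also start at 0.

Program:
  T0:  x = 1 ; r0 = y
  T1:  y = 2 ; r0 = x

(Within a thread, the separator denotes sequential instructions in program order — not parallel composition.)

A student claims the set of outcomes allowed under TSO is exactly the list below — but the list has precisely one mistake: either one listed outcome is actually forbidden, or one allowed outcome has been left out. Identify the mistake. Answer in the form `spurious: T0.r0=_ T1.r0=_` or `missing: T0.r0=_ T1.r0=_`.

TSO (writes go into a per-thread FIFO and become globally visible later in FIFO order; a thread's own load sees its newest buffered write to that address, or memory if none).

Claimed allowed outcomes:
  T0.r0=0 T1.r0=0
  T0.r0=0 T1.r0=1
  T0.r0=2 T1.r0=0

outcome vector order: (T0.r0,T1.r0)
TSO: 4 outcomes — {0/0, 0/1, 2/0, 2/1}
TSO∖claimed = {2/1}

missing: T0.r0=2 T1.r0=1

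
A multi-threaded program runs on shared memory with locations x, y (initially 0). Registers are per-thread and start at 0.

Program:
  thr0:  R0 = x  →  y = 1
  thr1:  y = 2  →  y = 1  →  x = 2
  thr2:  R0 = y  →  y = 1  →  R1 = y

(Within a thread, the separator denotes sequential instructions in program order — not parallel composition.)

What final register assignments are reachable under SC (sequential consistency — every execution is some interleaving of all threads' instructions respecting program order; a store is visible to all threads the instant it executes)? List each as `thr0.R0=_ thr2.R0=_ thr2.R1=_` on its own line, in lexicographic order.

thr0.R0=0 thr2.R0=0 thr2.R1=1
thr0.R0=0 thr2.R0=0 thr2.R1=2
thr0.R0=0 thr2.R0=1 thr2.R1=1
thr0.R0=0 thr2.R0=1 thr2.R1=2
thr0.R0=0 thr2.R0=2 thr2.R1=1
thr0.R0=2 thr2.R0=0 thr2.R1=1
thr0.R0=2 thr2.R0=0 thr2.R1=2
thr0.R0=2 thr2.R0=1 thr2.R1=1
thr0.R0=2 thr2.R0=2 thr2.R1=1

outcome vector order: (thr0.R0,thr2.R0,thr2.R1)
|SC outcomes| = 9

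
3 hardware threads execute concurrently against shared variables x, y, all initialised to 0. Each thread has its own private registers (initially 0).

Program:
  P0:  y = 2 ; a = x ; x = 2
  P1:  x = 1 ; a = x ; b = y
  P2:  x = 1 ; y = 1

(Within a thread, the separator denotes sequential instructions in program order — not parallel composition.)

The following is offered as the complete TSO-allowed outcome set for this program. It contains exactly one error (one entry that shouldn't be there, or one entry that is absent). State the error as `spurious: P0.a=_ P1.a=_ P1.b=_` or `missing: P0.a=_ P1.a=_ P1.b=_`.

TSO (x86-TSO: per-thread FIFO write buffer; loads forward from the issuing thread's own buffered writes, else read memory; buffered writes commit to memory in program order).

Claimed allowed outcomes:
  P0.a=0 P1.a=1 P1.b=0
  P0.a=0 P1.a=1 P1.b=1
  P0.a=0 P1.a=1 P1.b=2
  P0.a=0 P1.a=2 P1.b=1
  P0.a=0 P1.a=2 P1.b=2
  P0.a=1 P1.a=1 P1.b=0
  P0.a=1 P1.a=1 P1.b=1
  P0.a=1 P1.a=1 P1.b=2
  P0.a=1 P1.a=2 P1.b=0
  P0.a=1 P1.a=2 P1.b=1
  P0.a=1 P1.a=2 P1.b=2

spurious: P0.a=1 P1.a=2 P1.b=0

outcome vector order: (P0.a,P1.a,P1.b)
TSO: 10 outcomes — {<0 1 0>; <0 1 1>; <0 1 2>; <0 2 1>; <0 2 2>; <1 1 0>; <1 1 1>; <1 1 2>; <1 2 1>; <1 2 2>}
claimed∖TSO = {<1 2 0>}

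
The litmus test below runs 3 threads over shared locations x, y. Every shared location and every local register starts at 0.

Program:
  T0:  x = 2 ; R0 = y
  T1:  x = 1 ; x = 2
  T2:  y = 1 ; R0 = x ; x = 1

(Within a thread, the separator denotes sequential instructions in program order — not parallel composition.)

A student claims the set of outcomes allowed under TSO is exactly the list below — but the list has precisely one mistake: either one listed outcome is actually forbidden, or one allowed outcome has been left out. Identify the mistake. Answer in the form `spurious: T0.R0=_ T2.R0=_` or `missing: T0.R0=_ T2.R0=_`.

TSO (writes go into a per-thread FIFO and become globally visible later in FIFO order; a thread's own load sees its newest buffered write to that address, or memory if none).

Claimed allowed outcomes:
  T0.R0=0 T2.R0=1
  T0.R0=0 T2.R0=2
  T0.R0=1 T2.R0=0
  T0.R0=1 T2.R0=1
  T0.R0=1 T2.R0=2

missing: T0.R0=0 T2.R0=0

outcome vector order: (T0.R0,T2.R0)
[TSO] allowed = {<0 0>; <0 1>; <0 2>; <1 0>; <1 1>; <1 2>}
TSO∖claimed = {<0 0>}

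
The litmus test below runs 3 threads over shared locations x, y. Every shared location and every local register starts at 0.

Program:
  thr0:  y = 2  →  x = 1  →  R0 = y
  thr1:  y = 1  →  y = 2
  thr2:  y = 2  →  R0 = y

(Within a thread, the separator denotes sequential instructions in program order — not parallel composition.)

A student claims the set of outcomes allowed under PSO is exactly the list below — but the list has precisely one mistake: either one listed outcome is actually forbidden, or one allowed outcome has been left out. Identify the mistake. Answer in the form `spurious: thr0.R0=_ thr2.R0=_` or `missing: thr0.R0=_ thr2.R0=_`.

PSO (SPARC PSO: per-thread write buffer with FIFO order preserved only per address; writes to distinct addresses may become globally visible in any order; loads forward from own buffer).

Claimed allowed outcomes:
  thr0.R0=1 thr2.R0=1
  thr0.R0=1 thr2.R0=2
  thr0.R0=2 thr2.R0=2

outcome vector order: (thr0.R0,thr2.R0)
PSO: 4 outcomes — {1/1; 1/2; 2/1; 2/2}
PSO∖claimed = {2/1}

missing: thr0.R0=2 thr2.R0=1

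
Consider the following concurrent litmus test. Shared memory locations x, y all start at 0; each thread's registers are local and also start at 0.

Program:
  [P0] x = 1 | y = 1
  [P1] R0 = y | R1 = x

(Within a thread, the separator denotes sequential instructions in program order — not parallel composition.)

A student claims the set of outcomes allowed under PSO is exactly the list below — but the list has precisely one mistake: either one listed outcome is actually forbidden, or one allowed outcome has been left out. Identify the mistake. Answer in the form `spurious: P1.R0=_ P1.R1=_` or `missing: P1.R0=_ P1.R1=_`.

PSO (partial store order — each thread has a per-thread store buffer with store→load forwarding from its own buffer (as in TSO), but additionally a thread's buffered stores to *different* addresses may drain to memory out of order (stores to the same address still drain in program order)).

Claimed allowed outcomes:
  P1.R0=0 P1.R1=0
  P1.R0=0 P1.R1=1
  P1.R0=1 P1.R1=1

outcome vector order: (P1.R0,P1.R1)
PSO (4): <0 0> <0 1> <1 0> <1 1>
PSO∖claimed = {<1 0>}

missing: P1.R0=1 P1.R1=0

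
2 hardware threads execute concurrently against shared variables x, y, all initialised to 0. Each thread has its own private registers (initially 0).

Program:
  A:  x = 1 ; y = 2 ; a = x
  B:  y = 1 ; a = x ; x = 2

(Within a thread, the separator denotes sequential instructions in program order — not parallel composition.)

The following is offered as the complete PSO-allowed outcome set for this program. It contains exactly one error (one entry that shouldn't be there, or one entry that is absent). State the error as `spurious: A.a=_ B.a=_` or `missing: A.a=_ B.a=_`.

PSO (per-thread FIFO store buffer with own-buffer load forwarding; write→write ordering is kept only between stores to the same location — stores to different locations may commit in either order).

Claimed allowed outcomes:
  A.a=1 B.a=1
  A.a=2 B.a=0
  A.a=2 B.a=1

outcome vector order: (A.a,B.a)
PSO: 4 outcomes — {10 11 20 21}
PSO∖claimed = {10}

missing: A.a=1 B.a=0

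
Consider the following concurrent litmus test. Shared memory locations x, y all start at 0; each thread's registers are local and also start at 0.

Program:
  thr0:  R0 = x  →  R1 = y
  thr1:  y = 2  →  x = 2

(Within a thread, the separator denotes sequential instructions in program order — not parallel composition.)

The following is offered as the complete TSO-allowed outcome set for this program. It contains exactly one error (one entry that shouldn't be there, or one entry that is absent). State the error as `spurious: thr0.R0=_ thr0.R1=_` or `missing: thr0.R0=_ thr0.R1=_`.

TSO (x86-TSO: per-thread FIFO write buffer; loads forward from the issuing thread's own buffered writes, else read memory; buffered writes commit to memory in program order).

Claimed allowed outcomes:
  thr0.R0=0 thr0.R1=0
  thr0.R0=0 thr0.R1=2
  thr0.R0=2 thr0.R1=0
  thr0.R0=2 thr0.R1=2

spurious: thr0.R0=2 thr0.R1=0

outcome vector order: (thr0.R0,thr0.R1)
under TSO → (0,0), (0,2), (2,2)
claimed∖TSO = {(2,0)}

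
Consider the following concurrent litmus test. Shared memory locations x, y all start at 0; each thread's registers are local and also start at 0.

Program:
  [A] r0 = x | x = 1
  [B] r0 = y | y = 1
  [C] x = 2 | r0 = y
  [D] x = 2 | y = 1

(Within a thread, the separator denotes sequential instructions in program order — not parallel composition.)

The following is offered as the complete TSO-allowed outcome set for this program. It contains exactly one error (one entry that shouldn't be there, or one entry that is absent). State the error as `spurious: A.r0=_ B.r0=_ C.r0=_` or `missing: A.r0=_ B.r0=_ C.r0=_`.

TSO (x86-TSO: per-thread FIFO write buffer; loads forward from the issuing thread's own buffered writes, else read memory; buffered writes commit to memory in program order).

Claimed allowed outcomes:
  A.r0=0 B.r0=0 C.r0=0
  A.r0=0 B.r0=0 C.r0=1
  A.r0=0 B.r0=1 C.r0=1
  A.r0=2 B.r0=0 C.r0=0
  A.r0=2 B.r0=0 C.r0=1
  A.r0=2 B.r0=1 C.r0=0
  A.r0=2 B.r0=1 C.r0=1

outcome vector order: (A.r0,B.r0,C.r0)
TSO (8): <0 0 0> <0 0 1> <0 1 0> <0 1 1> <2 0 0> <2 0 1> <2 1 0> <2 1 1>
TSO∖claimed = {<0 1 0>}

missing: A.r0=0 B.r0=1 C.r0=0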